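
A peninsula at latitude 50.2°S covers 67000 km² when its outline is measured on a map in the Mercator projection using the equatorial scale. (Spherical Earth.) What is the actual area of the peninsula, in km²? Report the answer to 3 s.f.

The Mercator projection is conformal; its linear scale factor is the same in every direction and equals sec φ = 1/cos φ.
Areal scale = k² = sec²φ = 1/cos²(50.2°) = 1/0.6401² = 2.441.
True area = apparent / (areal scale) = 67000 / 2.441 ≈ 27500 km².

27500 km²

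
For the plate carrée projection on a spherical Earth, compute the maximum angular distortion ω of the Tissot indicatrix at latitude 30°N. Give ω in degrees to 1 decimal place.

8.2°

In the plate carrée (x = Rλ, y = Rφ), meridians are true-scale (h = 1) and parallels are stretched by k = sec φ.
At 30°: h = 1.000, k = 1.155; principal scales a = 1.155, b = 1.000.
sin(ω/2) = (a − b)/(a + b) = 0.1547/2.155 = 0.07180, so ω = 2 arcsin(0.07180) ≈ 8.2°.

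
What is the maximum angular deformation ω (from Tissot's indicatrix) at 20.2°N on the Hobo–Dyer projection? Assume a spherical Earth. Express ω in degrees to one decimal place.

19.2°

Hobo–Dyer is a cylindrical equal-area projection with standard parallels at ±37.5°. Cylindrical equal-area (φ₀ = 37.5°): h = cos φ / cos 37.5° along meridians, k = cos 37.5° / cos φ along parallels; h·k = 1.
At 20.2°: h = 1.183, k = 0.8453; principal scales a = 1.183, b = 0.8453.
sin(ω/2) = (a − b)/(a + b) = 0.3376/2.028 = 0.1664, so ω = 2 arcsin(0.1664) ≈ 19.2°.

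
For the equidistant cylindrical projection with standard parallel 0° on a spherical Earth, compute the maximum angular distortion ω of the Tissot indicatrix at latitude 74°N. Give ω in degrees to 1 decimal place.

For the equirectangular projection with φ₀ = 0 (plate carrée), h = 1 along meridians and k = sec φ along parallels.
At 74°: h = 1.000, k = 3.628; principal scales a = 3.628, b = 1.000.
sin(ω/2) = (a − b)/(a + b) = 2.628/4.628 = 0.5678, so ω = 2 arcsin(0.5678) ≈ 69.2°.

69.2°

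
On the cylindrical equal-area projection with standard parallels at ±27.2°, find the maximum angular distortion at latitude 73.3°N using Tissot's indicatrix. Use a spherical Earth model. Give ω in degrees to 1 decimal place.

A cylindrical equal-area projection with standard parallel φ₀ has meridian scale h = cos φ / cos φ₀ and parallel scale k = cos φ₀ / cos φ (so areas are preserved, h·k = 1).
At 73.3°: h = 0.3231, k = 3.095; principal scales a = 3.095, b = 0.3231.
sin(ω/2) = (a − b)/(a + b) = 2.772/3.418 = 0.8110, so ω = 2 arcsin(0.8110) ≈ 108.4°.

108.4°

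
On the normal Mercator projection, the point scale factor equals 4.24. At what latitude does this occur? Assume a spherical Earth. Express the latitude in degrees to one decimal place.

76.4°

Mercator scale is k = sec φ = 1/cos φ.
1/cos φ = 4.24  ⇒  cos φ = 0.2358  ⇒  φ = arccos(0.2358) ≈ 76.4°.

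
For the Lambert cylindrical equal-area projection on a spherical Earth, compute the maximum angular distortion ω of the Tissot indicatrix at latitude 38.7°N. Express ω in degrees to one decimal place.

28.1°

The Lambert cylindrical equal-area projection is the cylindrical equal-area projection with its standard parallel at the equator (φ₀ = 0). Cylindrical equal-area (φ₀ = 0°): h = cos φ / cos 0° along meridians, k = cos 0° / cos φ along parallels; h·k = 1.
At 38.7°: h = 0.7804, k = 1.281; principal scales a = 1.281, b = 0.7804.
sin(ω/2) = (a − b)/(a + b) = 0.5009/2.062 = 0.2430, so ω = 2 arcsin(0.2430) ≈ 28.1°.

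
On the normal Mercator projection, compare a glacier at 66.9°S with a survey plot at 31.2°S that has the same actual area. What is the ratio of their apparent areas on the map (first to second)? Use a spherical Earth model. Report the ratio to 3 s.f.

Mercator is conformal with k = sec φ, so areal scale = k² = sec²φ.
At 66.9°: sec²(66.9°) = 1/0.3923² = 6.497.
At 31.2°: sec²(31.2°) = 1/0.8554² = 1.367.
Ratio = 6.497/1.367 = cos²(31.2°)/cos²(66.9°) ≈ 4.75.

4.75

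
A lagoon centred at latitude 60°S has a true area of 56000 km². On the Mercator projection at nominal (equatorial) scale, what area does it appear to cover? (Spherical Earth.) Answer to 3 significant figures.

Mercator is conformal, so the point scale is isotropic: h = k = sec φ = 1/cos φ.
Areal scale = k² = sec²φ = 1/cos²(60°) = 1/0.5000² = 4.000.
Apparent area = 56000 × 4.000 ≈ 224000 km².

224000 km²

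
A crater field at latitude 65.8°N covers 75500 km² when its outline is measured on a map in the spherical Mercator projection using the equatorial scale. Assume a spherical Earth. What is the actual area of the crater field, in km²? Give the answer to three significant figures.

For Mercator, h = k = sec φ (a conformal cylindrical projection has a single point scale, 1/cos φ).
Areal scale = k² = sec²φ = 1/cos²(65.8°) = 1/0.4099² = 5.951.
True area = apparent / (areal scale) = 75500 / 5.951 ≈ 12700 km².

12700 km²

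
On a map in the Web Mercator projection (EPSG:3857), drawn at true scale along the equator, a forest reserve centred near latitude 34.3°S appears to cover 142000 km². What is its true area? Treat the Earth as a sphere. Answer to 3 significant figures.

Mercator is conformal, so the point scale is isotropic: h = k = sec φ = 1/cos φ.
Areal scale = k² = sec²φ = 1/cos²(34.3°) = 1/0.8261² = 1.465.
True area = apparent / (areal scale) = 142000 / 1.465 ≈ 96900 km².

96900 km²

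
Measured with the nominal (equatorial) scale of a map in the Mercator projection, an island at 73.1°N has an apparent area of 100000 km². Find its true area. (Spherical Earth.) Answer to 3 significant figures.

8450 km²

Mercator is conformal, so the point scale is isotropic: h = k = sec φ = 1/cos φ.
Areal scale = k² = sec²φ = 1/cos²(73.1°) = 1/0.2907² = 11.83.
True area = apparent / (areal scale) = 100000 / 11.83 ≈ 8450 km².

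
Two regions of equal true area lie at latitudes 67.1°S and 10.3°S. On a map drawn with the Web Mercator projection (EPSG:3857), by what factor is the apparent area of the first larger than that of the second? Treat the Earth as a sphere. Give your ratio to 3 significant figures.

Mercator areal scale is sec²φ.
At 67.1°: sec²(67.1°) = 1/0.3891² = 6.604.
At 10.3°: sec²(10.3°) = 1/0.9839² = 1.033.
Ratio = 6.604/1.033 = cos²(10.3°)/cos²(67.1°) ≈ 6.39.

6.39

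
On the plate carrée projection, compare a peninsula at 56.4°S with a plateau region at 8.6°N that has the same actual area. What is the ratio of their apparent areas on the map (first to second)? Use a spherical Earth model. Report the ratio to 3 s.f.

In the plate carrée (x = Rλ, y = Rφ), meridians are true-scale (h = 1) and parallels are stretched by k = sec φ.
Areal scale at 56.4°: h·k = 1.000 × 1.807 = 1.807.
Areal scale at 8.6°: h·k = 1.000 × 1.011 = 1.011.
Ratio = 1.807/1.011 ≈ 1.79.

1.79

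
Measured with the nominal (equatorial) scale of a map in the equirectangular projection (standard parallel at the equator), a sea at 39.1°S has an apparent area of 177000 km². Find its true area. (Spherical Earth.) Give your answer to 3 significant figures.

In the plate carrée (x = Rλ, y = Rφ), meridians are true-scale (h = 1) and parallels are stretched by k = sec φ.
Areal scale = h·k = 1 × sec φ; at 39.1°, h = 1.000, k = 1.289, so h·k = 1.289.
True area = apparent / (areal scale) = 177000 / 1.289 ≈ 137000 km².

137000 km²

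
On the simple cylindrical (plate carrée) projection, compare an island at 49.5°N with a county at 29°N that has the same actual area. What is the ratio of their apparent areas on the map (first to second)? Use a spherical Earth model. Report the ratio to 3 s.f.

Plate carrée maps x = Rλ, y = Rφ. The meridian scale is h = 1 and the parallel scale is k = 1/cos φ = sec φ.
Areal scale at 49.5°: h·k = 1.000 × 1.540 = 1.540.
Areal scale at 29°: h·k = 1.000 × 1.143 = 1.143.
Ratio = 1.540/1.143 ≈ 1.35.

1.35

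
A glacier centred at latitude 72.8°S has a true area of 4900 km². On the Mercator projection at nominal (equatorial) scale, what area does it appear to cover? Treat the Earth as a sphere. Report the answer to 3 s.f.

56000 km²

The Mercator projection is conformal; its linear scale factor is the same in every direction and equals sec φ = 1/cos φ.
Areal scale = k² = sec²φ = 1/cos²(72.8°) = 1/0.2957² = 11.44.
Apparent area = 4900 × 11.44 ≈ 56000 km².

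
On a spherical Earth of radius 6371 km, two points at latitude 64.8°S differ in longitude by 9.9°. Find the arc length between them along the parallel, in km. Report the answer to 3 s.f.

Arc length along a parallel = R cos φ · Δλ (with Δλ in radians).
= 6371 × cos 64.8° × (9.9° × π/180) = 6371 × 0.4258 × 0.1728 ≈ 469 km.

469 km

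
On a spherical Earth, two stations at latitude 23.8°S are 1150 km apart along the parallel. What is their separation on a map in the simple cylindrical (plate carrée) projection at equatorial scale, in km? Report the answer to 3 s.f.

1260 km

For the equirectangular projection with φ₀ = 0 (plate carrée), h = 1 along meridians and k = sec φ along parallels.
Along the parallel, k = sec 23.8° = 1/0.9150 = 1.093.
Map distance = 1150 × 1.093 ≈ 1260 km.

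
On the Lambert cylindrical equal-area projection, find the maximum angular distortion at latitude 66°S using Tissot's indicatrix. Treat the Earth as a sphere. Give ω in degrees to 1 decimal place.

The Lambert cylindrical equal-area projection is the cylindrical equal-area projection with its standard parallel at the equator (φ₀ = 0). A cylindrical equal-area projection with standard parallel φ₀ has meridian scale h = cos φ / cos φ₀ and parallel scale k = cos φ₀ / cos φ (so areas are preserved, h·k = 1).
At 66°: h = 0.4067, k = 2.459; principal scales a = 2.459, b = 0.4067.
sin(ω/2) = (a − b)/(a + b) = 2.052/2.865 = 0.7161, so ω = 2 arcsin(0.7161) ≈ 91.5°.

91.5°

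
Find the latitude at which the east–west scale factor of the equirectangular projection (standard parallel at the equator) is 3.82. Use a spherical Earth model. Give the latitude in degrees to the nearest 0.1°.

74.8°

Plate carrée: h = 1, k = sec φ along parallels.
sec φ = 3.82  ⇒  cos φ = 0.2618  ⇒  φ ≈ 74.8°.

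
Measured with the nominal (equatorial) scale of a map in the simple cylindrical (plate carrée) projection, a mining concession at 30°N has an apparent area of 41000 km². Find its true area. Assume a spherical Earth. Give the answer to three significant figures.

For the equirectangular projection with φ₀ = 0 (plate carrée), h = 1 along meridians and k = sec φ along parallels.
Areal scale = h·k = 1 × sec φ; at 30°, h = 1.000, k = 1.155, so h·k = 1.155.
True area = apparent / (areal scale) = 41000 / 1.155 ≈ 35500 km².

35500 km²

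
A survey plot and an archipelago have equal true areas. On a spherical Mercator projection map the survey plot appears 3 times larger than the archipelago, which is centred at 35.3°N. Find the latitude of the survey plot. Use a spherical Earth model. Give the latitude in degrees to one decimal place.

On Mercator, (apparent₁)/(apparent₂) = sec²φ₁ / sec²φ₂ when true areas are equal.
cos²φ₂ / cos²φ₁ = 3  ⇒  cos φ₁ = cos 35.3° / √3 = 0.8161/1.732 = 0.4712.
φ₁ = arccos(0.4712) ≈ 61.9°.

61.9°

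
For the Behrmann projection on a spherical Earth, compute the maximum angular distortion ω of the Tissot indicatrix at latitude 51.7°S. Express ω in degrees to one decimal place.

Behrmann is a cylindrical equal-area projection with standard parallels at ±30°. Cylindrical equal-area (φ₀ = 30°): h = cos φ / cos 30° along meridians, k = cos 30° / cos φ along parallels; h·k = 1.
At 51.7°: h = 0.7157, k = 1.397; principal scales a = 1.397, b = 0.7157.
sin(ω/2) = (a − b)/(a + b) = 0.6817/2.113 = 0.3226, so ω = 2 arcsin(0.3226) ≈ 37.6°.

37.6°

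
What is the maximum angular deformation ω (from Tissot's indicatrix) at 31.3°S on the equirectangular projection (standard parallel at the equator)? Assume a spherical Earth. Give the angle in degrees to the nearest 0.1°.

9.0°

Plate carrée maps x = Rλ, y = Rφ. The meridian scale is h = 1 and the parallel scale is k = 1/cos φ = sec φ.
At 31.3°: h = 1.000, k = 1.170; principal scales a = 1.170, b = 1.000.
sin(ω/2) = (a − b)/(a + b) = 0.1703/2.170 = 0.07848, so ω = 2 arcsin(0.07848) ≈ 9.0°.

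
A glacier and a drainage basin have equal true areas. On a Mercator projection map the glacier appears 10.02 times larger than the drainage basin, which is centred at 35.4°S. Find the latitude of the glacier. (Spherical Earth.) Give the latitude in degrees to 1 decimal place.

For equal true areas on Mercator, apparent areas scale as sec²φ, so the ratio is cos²φ₂ / cos²φ₁.
cos²φ₂ / cos²φ₁ = 10.02  ⇒  cos φ₁ = cos 35.4° / √10.02 = 0.8151/3.165 = 0.2575.
φ₁ = arccos(0.2575) ≈ 75.1°.

75.1°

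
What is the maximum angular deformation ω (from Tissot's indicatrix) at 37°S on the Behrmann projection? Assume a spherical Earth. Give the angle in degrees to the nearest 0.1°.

The Behrmann projection is cylindrical equal-area with φ₀ = 30°. For cylindrical equal-area with standard parallel φ₀, h = cos φ / cos φ₀ and k = cos φ₀ / cos φ, so h·k = 1.
At 37°: h = 0.9222, k = 1.084; principal scales a = 1.084, b = 0.9222.
sin(ω/2) = (a − b)/(a + b) = 0.1622/2.007 = 0.08083, so ω = 2 arcsin(0.08083) ≈ 9.3°.

9.3°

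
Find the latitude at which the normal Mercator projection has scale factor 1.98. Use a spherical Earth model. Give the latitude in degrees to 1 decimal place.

59.7°

Mercator scale is k = sec φ = 1/cos φ.
1/cos φ = 1.98  ⇒  cos φ = 0.5051  ⇒  φ = arccos(0.5051) ≈ 59.7°.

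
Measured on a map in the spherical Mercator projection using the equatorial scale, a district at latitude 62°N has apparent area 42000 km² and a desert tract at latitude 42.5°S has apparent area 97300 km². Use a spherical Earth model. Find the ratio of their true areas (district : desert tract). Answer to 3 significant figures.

On Mercator the areal scale is sec²φ, so true area = apparent × cos²φ.
True area of district: 42000 × cos²(62°) = 42000 × 0.2204 = 9257 km².
True area of desert tract: 97300 × cos²(42.5°) = 97300 × 0.5436 = 52890 km².
Ratio = 9257 / 52890 ≈ 0.175.

0.175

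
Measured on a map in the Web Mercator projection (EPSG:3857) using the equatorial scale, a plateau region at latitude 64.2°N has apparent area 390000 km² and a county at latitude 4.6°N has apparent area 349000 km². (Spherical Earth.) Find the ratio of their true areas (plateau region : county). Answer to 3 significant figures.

0.213

On Mercator the areal scale is sec²φ, so true area = apparent × cos²φ.
True area of plateau region: 390000 × cos²(64.2°) = 390000 × 0.1894 = 73880 km².
True area of county: 349000 × cos²(4.6°) = 349000 × 0.9936 = 346800 km².
Ratio = 73880 / 346800 ≈ 0.213.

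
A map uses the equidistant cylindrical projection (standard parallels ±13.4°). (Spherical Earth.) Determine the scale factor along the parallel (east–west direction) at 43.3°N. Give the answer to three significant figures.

In the equirectangular projection with standard parallel φ₀ = 13.4° (x = Rλ cos φ₀, y = Rφ), meridians are true-scale (h = 1) and the parallel scale is k = cos φ₀ / cos φ.
k = cos 13.4° / cos 43.3° = 0.9728/0.7278 = 1.337.

1.34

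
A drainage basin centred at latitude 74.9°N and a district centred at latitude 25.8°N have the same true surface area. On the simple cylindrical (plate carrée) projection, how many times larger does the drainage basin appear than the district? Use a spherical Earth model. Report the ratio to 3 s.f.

3.46

In the plate carrée (x = Rλ, y = Rφ), meridians are true-scale (h = 1) and parallels are stretched by k = sec φ.
Areal scale at 74.9°: h·k = 1.000 × 3.839 = 3.839.
Areal scale at 25.8°: h·k = 1.000 × 1.111 = 1.111.
Ratio = 3.839/1.111 ≈ 3.46.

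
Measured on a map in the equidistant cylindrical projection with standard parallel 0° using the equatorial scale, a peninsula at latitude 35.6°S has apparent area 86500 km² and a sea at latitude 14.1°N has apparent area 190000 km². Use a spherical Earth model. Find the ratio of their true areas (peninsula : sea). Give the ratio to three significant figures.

0.382

Plate carrée has h = 1 and k = sec φ, giving areal scale sec φ; true area = (apparent area) · cos φ.
True area of peninsula: 86500 × cos(35.6°) = 86500 × 0.8131 = 70330 km².
True area of sea: 190000 × cos(14.1°) = 190000 × 0.9699 = 184300 km².
Ratio = 70330 / 184300 ≈ 0.382.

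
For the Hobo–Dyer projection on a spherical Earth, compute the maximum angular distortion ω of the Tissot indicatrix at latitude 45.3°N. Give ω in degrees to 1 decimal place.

The Hobo–Dyer projection is cylindrical equal-area with φ₀ = 37.5°. A cylindrical equal-area projection with standard parallel φ₀ has meridian scale h = cos φ / cos φ₀ and parallel scale k = cos φ₀ / cos φ (so areas are preserved, h·k = 1).
At 45.3°: h = 0.8866, k = 1.128; principal scales a = 1.128, b = 0.8866.
sin(ω/2) = (a − b)/(a + b) = 0.2413/2.015 = 0.1198, so ω = 2 arcsin(0.1198) ≈ 13.8°.

13.8°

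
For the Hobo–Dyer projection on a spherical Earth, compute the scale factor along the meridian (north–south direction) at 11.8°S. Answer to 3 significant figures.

The Hobo–Dyer projection is cylindrical equal-area with φ₀ = 37.5°. For cylindrical equal-area with standard parallel φ₀, h = cos φ / cos φ₀ and k = cos φ₀ / cos φ, so h·k = 1.
h = cos 11.8° / cos 37.5° = 0.9789/0.7934 = 1.234.

1.23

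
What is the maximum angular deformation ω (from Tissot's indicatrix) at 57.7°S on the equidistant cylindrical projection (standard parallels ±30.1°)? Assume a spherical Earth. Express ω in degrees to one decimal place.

27.3°

With standard parallel φ₀ = 30.1°, the equirectangular projection gives x = Rλ cos φ₀, y = Rφ, so h = 1 and k = cos 30.1° / cos φ.
At 57.7°: h = 1.000, k = 1.619; principal scales a = 1.619, b = 1.000.
sin(ω/2) = (a − b)/(a + b) = 0.6191/2.619 = 0.2364, so ω = 2 arcsin(0.2364) ≈ 27.3°.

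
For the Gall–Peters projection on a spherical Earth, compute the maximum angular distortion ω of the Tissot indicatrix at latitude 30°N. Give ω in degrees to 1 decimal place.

23.1°

Gall–Peters is a cylindrical equal-area projection with standard parallels at ±45°. Cylindrical equal-area (φ₀ = 45°): h = cos φ / cos 45° along meridians, k = cos 45° / cos φ along parallels; h·k = 1.
At 30°: h = 1.225, k = 0.8165; principal scales a = 1.225, b = 0.8165.
sin(ω/2) = (a − b)/(a + b) = 0.4082/2.041 = 0.2000, so ω = 2 arcsin(0.2000) ≈ 23.1°.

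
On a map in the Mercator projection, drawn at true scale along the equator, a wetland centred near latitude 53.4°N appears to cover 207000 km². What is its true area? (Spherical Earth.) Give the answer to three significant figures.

73600 km²

The Mercator projection is conformal; its linear scale factor is the same in every direction and equals sec φ = 1/cos φ.
Areal scale = k² = sec²φ = 1/cos²(53.4°) = 1/0.5962² = 2.813.
True area = apparent / (areal scale) = 207000 / 2.813 ≈ 73600 km².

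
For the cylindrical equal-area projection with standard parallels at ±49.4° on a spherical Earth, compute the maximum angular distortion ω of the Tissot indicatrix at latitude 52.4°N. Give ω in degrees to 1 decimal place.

7.4°

Cylindrical equal-area (φ₀ = 49.4°): h = cos φ / cos 49.4° along meridians, k = cos 49.4° / cos φ along parallels; h·k = 1.
At 52.4°: h = 0.9376, k = 1.067; principal scales a = 1.067, b = 0.9376.
sin(ω/2) = (a − b)/(a + b) = 0.1290/2.004 = 0.06438, so ω = 2 arcsin(0.06438) ≈ 7.4°.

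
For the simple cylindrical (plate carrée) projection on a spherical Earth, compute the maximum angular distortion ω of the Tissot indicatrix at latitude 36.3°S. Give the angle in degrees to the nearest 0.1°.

Plate carrée maps x = Rλ, y = Rφ. The meridian scale is h = 1 and the parallel scale is k = 1/cos φ = sec φ.
At 36.3°: h = 1.000, k = 1.241; principal scales a = 1.241, b = 1.000.
sin(ω/2) = (a − b)/(a + b) = 0.2408/2.241 = 0.1075, so ω = 2 arcsin(0.1075) ≈ 12.3°.

12.3°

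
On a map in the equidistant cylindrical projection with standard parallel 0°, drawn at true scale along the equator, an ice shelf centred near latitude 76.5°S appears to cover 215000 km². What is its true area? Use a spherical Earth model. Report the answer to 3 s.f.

Plate carrée maps x = Rλ, y = Rφ. The meridian scale is h = 1 and the parallel scale is k = 1/cos φ = sec φ.
Areal scale = h·k = 1 × sec φ; at 76.5°, h = 1.000, k = 4.284, so h·k = 4.284.
True area = apparent / (areal scale) = 215000 / 4.284 ≈ 50200 km².

50200 km²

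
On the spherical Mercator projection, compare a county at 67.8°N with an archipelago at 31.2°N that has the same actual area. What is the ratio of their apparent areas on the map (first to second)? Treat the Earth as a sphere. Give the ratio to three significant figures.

Mercator areal scale is sec²φ.
At 67.8°: sec²(67.8°) = 1/0.3778² = 7.005.
At 31.2°: sec²(31.2°) = 1/0.8554² = 1.367.
Ratio = 7.005/1.367 = cos²(31.2°)/cos²(67.8°) ≈ 5.12.

5.12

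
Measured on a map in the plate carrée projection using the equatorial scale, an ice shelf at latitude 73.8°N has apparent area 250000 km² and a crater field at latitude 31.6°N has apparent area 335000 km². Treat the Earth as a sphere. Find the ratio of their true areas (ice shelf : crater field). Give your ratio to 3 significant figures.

0.244

Plate carrée has h = 1 and k = sec φ, giving areal scale sec φ; true area = (apparent area) · cos φ.
True area of ice shelf: 250000 × cos(73.8°) = 250000 × 0.2790 = 69750 km².
True area of crater field: 335000 × cos(31.6°) = 335000 × 0.8517 = 285300 km².
Ratio = 69750 / 285300 ≈ 0.244.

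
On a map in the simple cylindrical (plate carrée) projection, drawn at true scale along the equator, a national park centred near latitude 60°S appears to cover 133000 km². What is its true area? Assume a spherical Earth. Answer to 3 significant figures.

66500 km²

Plate carrée maps x = Rλ, y = Rφ. The meridian scale is h = 1 and the parallel scale is k = 1/cos φ = sec φ.
Areal scale = h·k = 1 × sec φ; at 60°, h = 1.000, k = 2.000, so h·k = 2.000.
True area = apparent / (areal scale) = 133000 / 2.000 ≈ 66500 km².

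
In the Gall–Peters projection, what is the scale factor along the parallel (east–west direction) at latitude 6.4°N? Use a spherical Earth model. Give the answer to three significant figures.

The Gall–Peters projection is cylindrical equal-area with φ₀ = 45°. Cylindrical equal-area (φ₀ = 45°): h = cos φ / cos 45° along meridians, k = cos 45° / cos φ along parallels; h·k = 1.
k = cos 45° / cos 6.4° = 0.7071/0.9938 = 0.7115.

0.712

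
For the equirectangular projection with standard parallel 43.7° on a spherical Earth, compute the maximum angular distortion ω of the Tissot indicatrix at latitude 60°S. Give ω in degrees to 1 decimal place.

With standard parallel φ₀ = 43.7°, the equirectangular projection gives x = Rλ cos φ₀, y = Rφ, so h = 1 and k = cos 43.7° / cos φ.
At 60°: h = 1.000, k = 1.446; principal scales a = 1.446, b = 1.000.
sin(ω/2) = (a − b)/(a + b) = 0.4459/2.446 = 0.1823, so ω = 2 arcsin(0.1823) ≈ 21.0°.

21.0°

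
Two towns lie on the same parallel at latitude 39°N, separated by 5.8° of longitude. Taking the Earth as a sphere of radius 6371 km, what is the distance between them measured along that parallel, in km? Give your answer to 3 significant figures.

501 km

Arc length along a parallel = R cos φ · Δλ (with Δλ in radians).
= 6371 × cos 39° × (5.8° × π/180) = 6371 × 0.7771 × 0.1012 ≈ 501 km.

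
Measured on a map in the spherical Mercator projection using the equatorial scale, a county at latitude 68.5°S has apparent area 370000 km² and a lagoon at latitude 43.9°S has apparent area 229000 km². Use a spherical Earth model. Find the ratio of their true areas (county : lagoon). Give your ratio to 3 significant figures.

Since Mercator area scale is 1/cos²φ, the true area equals the apparent area multiplied by cos²φ.
True area of county: 370000 × cos²(68.5°) = 370000 × 0.1343 = 49700 km².
True area of lagoon: 229000 × cos²(43.9°) = 229000 × 0.5192 = 118900 km².
Ratio = 49700 / 118900 ≈ 0.418.

0.418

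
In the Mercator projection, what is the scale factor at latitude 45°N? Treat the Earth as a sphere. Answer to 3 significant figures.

1.41

Mercator is conformal, so the point scale is isotropic: h = k = sec φ = 1/cos φ.
k = 1/cos 45° = 1/0.7071 = 1.414.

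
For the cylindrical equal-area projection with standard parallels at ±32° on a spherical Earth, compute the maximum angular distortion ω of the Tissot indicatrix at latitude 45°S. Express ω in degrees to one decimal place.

For cylindrical equal-area with standard parallel φ₀, h = cos φ / cos φ₀ and k = cos φ₀ / cos φ, so h·k = 1.
At 45°: h = 0.8338, k = 1.199; principal scales a = 1.199, b = 0.8338.
sin(ω/2) = (a − b)/(a + b) = 0.3655/2.033 = 0.1798, so ω = 2 arcsin(0.1798) ≈ 20.7°.

20.7°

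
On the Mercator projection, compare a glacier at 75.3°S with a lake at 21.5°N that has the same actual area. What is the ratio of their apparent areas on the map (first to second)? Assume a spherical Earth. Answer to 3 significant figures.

On Mercator, area is exaggerated by sec²φ = 1/cos²φ.
At 75.3°: sec²(75.3°) = 1/0.2538² = 15.53.
At 21.5°: sec²(21.5°) = 1/0.9304² = 1.155.
Ratio = 15.53/1.155 = cos²(21.5°)/cos²(75.3°) ≈ 13.4.

13.4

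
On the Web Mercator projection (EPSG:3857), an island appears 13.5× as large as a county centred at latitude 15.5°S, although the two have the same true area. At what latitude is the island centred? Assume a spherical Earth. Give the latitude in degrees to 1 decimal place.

74.8°

Mercator areal scale is sec²φ, so apparent-area ratio = sec²φ₁ / sec²φ₂ = cos²φ₂ / cos²φ₁.
cos²φ₂ / cos²φ₁ = 13.5  ⇒  cos φ₁ = cos 15.5° / √13.5 = 0.9636/3.674 = 0.2623.
φ₁ = arccos(0.2623) ≈ 74.8°.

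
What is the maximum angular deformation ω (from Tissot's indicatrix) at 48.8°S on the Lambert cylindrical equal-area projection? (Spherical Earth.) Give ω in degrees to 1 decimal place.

46.5°

The Lambert cylindrical equal-area projection is the cylindrical equal-area projection with its standard parallel at the equator (φ₀ = 0). A cylindrical equal-area projection with standard parallel φ₀ has meridian scale h = cos φ / cos φ₀ and parallel scale k = cos φ₀ / cos φ (so areas are preserved, h·k = 1).
At 48.8°: h = 0.6587, k = 1.518; principal scales a = 1.518, b = 0.6587.
sin(ω/2) = (a − b)/(a + b) = 0.8595/2.177 = 0.3948, so ω = 2 arcsin(0.3948) ≈ 46.5°.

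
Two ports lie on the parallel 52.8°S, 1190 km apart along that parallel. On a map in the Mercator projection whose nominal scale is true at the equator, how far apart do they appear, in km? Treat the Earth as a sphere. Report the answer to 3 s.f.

Mercator is conformal, so the point scale is isotropic: h = k = sec φ = 1/cos φ.
Along the parallel, k = sec 52.8° = 1/0.6046 = 1.654.
Map distance = 1190 × 1.654 ≈ 1970 km.

1970 km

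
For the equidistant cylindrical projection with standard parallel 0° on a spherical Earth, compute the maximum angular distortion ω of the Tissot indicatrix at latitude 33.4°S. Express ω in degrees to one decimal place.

10.3°

For the equirectangular projection with φ₀ = 0 (plate carrée), h = 1 along meridians and k = sec φ along parallels.
At 33.4°: h = 1.000, k = 1.198; principal scales a = 1.198, b = 1.000.
sin(ω/2) = (a − b)/(a + b) = 0.1978/2.198 = 0.09001, so ω = 2 arcsin(0.09001) ≈ 10.3°.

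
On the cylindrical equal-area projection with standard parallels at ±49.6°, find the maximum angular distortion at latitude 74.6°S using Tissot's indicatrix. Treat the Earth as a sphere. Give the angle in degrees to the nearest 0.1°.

90.9°

A cylindrical equal-area projection with standard parallel φ₀ has meridian scale h = cos φ / cos φ₀ and parallel scale k = cos φ₀ / cos φ (so areas are preserved, h·k = 1).
At 74.6°: h = 0.4097, k = 2.441; principal scales a = 2.441, b = 0.4097.
sin(ω/2) = (a − b)/(a + b) = 2.031/2.850 = 0.7125, so ω = 2 arcsin(0.7125) ≈ 90.9°.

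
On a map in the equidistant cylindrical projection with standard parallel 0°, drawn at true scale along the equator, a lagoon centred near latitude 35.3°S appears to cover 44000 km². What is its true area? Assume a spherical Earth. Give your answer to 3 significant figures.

35900 km²

In the plate carrée (x = Rλ, y = Rφ), meridians are true-scale (h = 1) and parallels are stretched by k = sec φ.
Areal scale = h·k = 1 × sec φ; at 35.3°, h = 1.000, k = 1.225, so h·k = 1.225.
True area = apparent / (areal scale) = 44000 / 1.225 ≈ 35900 km².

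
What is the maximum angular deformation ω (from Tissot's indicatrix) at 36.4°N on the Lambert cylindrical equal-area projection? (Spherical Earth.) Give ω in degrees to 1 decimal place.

The Lambert cylindrical equal-area projection is the cylindrical equal-area projection with its standard parallel at the equator (φ₀ = 0). Cylindrical equal-area (φ₀ = 0°): h = cos φ / cos 0° along meridians, k = cos 0° / cos φ along parallels; h·k = 1.
At 36.4°: h = 0.8049, k = 1.242; principal scales a = 1.242, b = 0.8049.
sin(ω/2) = (a − b)/(a + b) = 0.4375/2.047 = 0.2137, so ω = 2 arcsin(0.2137) ≈ 24.7°.

24.7°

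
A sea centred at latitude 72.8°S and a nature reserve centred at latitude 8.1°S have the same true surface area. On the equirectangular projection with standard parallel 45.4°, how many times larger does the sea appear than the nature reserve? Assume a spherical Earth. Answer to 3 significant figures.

The equidistant cylindrical projection with φ₀ = 45.4° has h = 1 (meridians true) and k = cos φ₀ / cos φ along parallels.
Areal scale at 72.8°: h·k = 1.000 × 2.374 = 2.374.
Areal scale at 8.1°: h·k = 1.000 × 0.7092 = 0.7092.
Ratio = 2.374/0.7092 ≈ 3.35.

3.35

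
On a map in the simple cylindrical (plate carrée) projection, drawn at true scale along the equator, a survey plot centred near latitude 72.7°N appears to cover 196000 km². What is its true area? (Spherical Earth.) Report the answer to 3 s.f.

58300 km²

Plate carrée maps x = Rλ, y = Rφ. The meridian scale is h = 1 and the parallel scale is k = 1/cos φ = sec φ.
Areal scale = h·k = 1 × sec φ; at 72.7°, h = 1.000, k = 3.363, so h·k = 3.363.
True area = apparent / (areal scale) = 196000 / 3.363 ≈ 58300 km².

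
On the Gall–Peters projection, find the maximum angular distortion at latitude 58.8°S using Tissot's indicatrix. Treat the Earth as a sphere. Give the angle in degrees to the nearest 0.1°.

The Gall–Peters projection is cylindrical equal-area with φ₀ = 45°. For cylindrical equal-area with standard parallel φ₀, h = cos φ / cos φ₀ and k = cos φ₀ / cos φ, so h·k = 1.
At 58.8°: h = 0.7326, k = 1.365; principal scales a = 1.365, b = 0.7326.
sin(ω/2) = (a − b)/(a + b) = 0.6324/2.098 = 0.3015, so ω = 2 arcsin(0.3015) ≈ 35.1°.

35.1°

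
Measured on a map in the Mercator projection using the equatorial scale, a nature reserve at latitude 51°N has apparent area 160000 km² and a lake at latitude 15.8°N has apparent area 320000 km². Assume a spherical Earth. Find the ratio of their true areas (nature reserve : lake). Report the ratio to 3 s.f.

0.214

Since Mercator area scale is 1/cos²φ, the true area equals the apparent area multiplied by cos²φ.
True area of nature reserve: 160000 × cos²(51°) = 160000 × 0.3960 = 63370 km².
True area of lake: 320000 × cos²(15.8°) = 320000 × 0.9259 = 296300 km².
Ratio = 63370 / 296300 ≈ 0.214.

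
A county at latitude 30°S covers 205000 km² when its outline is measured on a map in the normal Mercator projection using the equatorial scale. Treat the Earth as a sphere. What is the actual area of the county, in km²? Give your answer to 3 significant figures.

154000 km²

Mercator is conformal, so the point scale is isotropic: h = k = sec φ = 1/cos φ.
Areal scale = k² = sec²φ = 1/cos²(30°) = 1/0.8660² = 1.333.
True area = apparent / (areal scale) = 205000 / 1.333 ≈ 154000 km².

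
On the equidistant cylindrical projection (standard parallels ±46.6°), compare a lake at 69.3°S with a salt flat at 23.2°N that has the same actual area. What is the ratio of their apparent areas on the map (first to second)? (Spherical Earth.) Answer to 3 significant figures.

2.60

With standard parallel φ₀ = 46.6°, the equirectangular projection gives x = Rλ cos φ₀, y = Rφ, so h = 1 and k = cos 46.6° / cos φ.
Areal scale at 69.3°: h·k = 1.000 × 1.944 = 1.944.
Areal scale at 23.2°: h·k = 1.000 × 0.7475 = 0.7475.
Ratio = 1.944/0.7475 ≈ 2.60.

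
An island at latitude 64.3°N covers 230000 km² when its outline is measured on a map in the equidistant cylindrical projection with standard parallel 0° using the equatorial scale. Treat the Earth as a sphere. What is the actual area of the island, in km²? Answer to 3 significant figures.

In the plate carrée (x = Rλ, y = Rφ), meridians are true-scale (h = 1) and parallels are stretched by k = sec φ.
Areal scale = h·k = 1 × sec φ; at 64.3°, h = 1.000, k = 2.306, so h·k = 2.306.
True area = apparent / (areal scale) = 230000 / 2.306 ≈ 99700 km².

99700 km²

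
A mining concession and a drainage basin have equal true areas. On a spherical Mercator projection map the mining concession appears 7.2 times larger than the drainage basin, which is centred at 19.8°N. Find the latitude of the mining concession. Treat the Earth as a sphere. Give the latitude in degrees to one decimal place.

69.5°

On Mercator, (apparent₁)/(apparent₂) = sec²φ₁ / sec²φ₂ when true areas are equal.
cos²φ₂ / cos²φ₁ = 7.2  ⇒  cos φ₁ = cos 19.8° / √7.2 = 0.9409/2.683 = 0.3506.
φ₁ = arccos(0.3506) ≈ 69.5°.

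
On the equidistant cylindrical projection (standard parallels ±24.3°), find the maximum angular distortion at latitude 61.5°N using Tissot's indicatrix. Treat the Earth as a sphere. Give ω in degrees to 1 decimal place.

36.4°

With standard parallel φ₀ = 24.3°, the equirectangular projection gives x = Rλ cos φ₀, y = Rφ, so h = 1 and k = cos 24.3° / cos φ.
At 61.5°: h = 1.000, k = 1.910; principal scales a = 1.910, b = 1.000.
sin(ω/2) = (a − b)/(a + b) = 0.9101/2.910 = 0.3127, so ω = 2 arcsin(0.3127) ≈ 36.4°.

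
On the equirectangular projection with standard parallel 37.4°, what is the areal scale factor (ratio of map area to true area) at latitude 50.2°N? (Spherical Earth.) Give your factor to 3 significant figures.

1.24

The equidistant cylindrical projection with φ₀ = 37.4° has h = 1 (meridians true) and k = cos φ₀ / cos φ along parallels.
Areal scale = h·k = 1 × cos φ₀ / cos φ; at 50.2°, h = 1.000, k = 1.241, so h·k = 1.241.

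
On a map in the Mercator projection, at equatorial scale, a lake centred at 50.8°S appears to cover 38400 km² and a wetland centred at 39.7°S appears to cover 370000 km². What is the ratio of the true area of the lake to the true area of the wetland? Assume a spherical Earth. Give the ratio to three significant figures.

0.0700

On Mercator the areal scale is sec²φ, so true area = apparent × cos²φ.
True area of lake: 38400 × cos²(50.8°) = 38400 × 0.3995 = 15340 km².
True area of wetland: 370000 × cos²(39.7°) = 370000 × 0.5920 = 219000 km².
Ratio = 15340 / 219000 ≈ 0.0700.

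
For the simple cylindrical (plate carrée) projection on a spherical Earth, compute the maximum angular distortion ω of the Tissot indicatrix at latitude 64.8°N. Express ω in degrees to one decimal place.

47.5°

In the plate carrée (x = Rλ, y = Rφ), meridians are true-scale (h = 1) and parallels are stretched by k = sec φ.
At 64.8°: h = 1.000, k = 2.349; principal scales a = 2.349, b = 1.000.
sin(ω/2) = (a − b)/(a + b) = 1.349/3.349 = 0.4027, so ω = 2 arcsin(0.4027) ≈ 47.5°.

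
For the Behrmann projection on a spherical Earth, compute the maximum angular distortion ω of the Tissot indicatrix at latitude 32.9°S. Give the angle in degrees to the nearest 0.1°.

Behrmann is a cylindrical equal-area projection with standard parallels at ±30°. For cylindrical equal-area with standard parallel φ₀, h = cos φ / cos φ₀ and k = cos φ₀ / cos φ, so h·k = 1.
At 32.9°: h = 0.9695, k = 1.031; principal scales a = 1.031, b = 0.9695.
sin(ω/2) = (a − b)/(a + b) = 0.06194/2.001 = 0.03096, so ω = 2 arcsin(0.03096) ≈ 3.5°.

3.5°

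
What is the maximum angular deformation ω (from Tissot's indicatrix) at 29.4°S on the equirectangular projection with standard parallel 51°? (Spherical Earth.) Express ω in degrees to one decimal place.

18.6°

In the equirectangular projection with standard parallel φ₀ = 51° (x = Rλ cos φ₀, y = Rφ), meridians are true-scale (h = 1) and the parallel scale is k = cos φ₀ / cos φ.
At 29.4°: h = 1.000, k = 0.7223; principal scales a = 1.000, b = 0.7223.
sin(ω/2) = (a − b)/(a + b) = 0.2777/1.722 = 0.1612, so ω = 2 arcsin(0.1612) ≈ 18.6°.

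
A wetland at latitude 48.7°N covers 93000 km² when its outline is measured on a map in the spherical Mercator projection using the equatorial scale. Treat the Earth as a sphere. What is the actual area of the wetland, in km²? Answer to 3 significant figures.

For Mercator, h = k = sec φ (a conformal cylindrical projection has a single point scale, 1/cos φ).
Areal scale = k² = sec²φ = 1/cos²(48.7°) = 1/0.6600² = 2.296.
True area = apparent / (areal scale) = 93000 / 2.296 ≈ 40500 km².

40500 km²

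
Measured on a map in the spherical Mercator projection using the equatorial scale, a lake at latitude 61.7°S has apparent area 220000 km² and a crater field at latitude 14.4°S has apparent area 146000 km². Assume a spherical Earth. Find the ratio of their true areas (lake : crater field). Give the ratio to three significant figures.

Mercator's areal exaggeration is sec²φ; hence true area = (apparent area) · cos²φ.
True area of lake: 220000 × cos²(61.7°) = 220000 × 0.2248 = 49450 km².
True area of crater field: 146000 × cos²(14.4°) = 146000 × 0.9382 = 137000 km².
Ratio = 49450 / 137000 ≈ 0.361.

0.361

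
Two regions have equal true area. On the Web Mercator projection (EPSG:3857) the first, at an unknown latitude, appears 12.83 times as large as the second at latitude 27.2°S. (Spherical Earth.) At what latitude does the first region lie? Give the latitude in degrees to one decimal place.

Mercator areal scale is sec²φ, so apparent-area ratio = sec²φ₁ / sec²φ₂ = cos²φ₂ / cos²φ₁.
cos²φ₂ / cos²φ₁ = 12.83  ⇒  cos φ₁ = cos 27.2° / √12.83 = 0.8894/3.582 = 0.2483.
φ₁ = arccos(0.2483) ≈ 75.6°.

75.6°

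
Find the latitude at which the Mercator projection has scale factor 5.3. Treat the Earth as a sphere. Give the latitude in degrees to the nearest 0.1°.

79.1°

Mercator scale is k = sec φ = 1/cos φ.
1/cos φ = 5.3  ⇒  cos φ = 0.1887  ⇒  φ = arccos(0.1887) ≈ 79.1°.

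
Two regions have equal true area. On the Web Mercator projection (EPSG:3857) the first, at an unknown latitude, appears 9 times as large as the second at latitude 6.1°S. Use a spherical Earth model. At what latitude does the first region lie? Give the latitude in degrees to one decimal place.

For equal true areas on Mercator, apparent areas scale as sec²φ, so the ratio is cos²φ₂ / cos²φ₁.
cos²φ₂ / cos²φ₁ = 9  ⇒  cos φ₁ = cos 6.1° / √9 = 0.9943/3.000 = 0.3314.
φ₁ = arccos(0.3314) ≈ 70.6°.

70.6°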